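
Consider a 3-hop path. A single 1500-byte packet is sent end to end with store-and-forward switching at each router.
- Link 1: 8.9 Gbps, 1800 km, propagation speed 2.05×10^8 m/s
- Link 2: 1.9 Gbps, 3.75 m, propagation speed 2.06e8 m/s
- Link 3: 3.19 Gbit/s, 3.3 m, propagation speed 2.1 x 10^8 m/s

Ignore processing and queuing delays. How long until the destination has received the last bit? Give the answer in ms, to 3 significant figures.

8.79 ms

L = 1500 × 8 = 12000 bits.
Transmission delays (L/R per hop): 0.00134831, 0.00631579, 0.00376176 ms; sum = 0.0114259 ms.
Propagation delays (d/s per hop): 8.78049, 1.82039e-05, 1.57143e-05 ms; sum = 8.78052 ms.
End-to-end = 8.79 ms.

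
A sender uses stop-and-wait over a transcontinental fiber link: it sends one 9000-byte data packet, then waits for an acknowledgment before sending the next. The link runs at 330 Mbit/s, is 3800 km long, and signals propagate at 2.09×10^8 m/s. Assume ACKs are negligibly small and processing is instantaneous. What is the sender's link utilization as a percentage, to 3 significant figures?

t_tx = L/R = 72000/330000000 = 0.000218182 s.
t_prop = 3800000/209000000 = 0.0181818 s; RTT = 0.0363636 s.
Cycle = t_tx + RTT = 0.0365818 s.
Utilization = t_tx / cycle = 0.000218182/0.0365818 = 0.596 %.

0.596 %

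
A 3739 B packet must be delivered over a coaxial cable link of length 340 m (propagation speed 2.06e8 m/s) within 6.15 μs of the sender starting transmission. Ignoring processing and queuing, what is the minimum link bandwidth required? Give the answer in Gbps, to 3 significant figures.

6.65 Gbps

L = 29912 bits.
Propagation delay = 340 / 206000000 = 1.65049 μs.
Transmission budget = 6.15 − 1.65049 = 4.49951 μs.
R ≥ L / t_tx = 29912 bits / 4.49951e-06 s = 6.65 Gbps.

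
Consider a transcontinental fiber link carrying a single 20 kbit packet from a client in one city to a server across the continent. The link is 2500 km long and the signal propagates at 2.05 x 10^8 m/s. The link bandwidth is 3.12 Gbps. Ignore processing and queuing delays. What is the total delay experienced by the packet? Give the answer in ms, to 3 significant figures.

L = 20000 bits.
Transmission delay = L/R = 20000 / 3120000000 = 0.00641026 ms.
Propagation delay = d/s = 2500000 m / 2.05e+08 m/s = 12.1951 ms.
Total = 12.2 ms.

12.2 ms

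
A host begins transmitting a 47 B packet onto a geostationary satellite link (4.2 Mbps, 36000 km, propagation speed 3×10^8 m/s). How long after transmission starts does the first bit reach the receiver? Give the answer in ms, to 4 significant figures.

120.0 ms

First bit experiences only propagation delay: d/s = 36000000/300000000 = 120.0 ms.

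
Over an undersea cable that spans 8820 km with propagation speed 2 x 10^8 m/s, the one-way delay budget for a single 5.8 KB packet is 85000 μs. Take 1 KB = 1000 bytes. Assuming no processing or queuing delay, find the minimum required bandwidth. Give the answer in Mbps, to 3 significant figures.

1.13 Mbps

L = 46400 bits.
Propagation delay = 8820000 / 200000000 = 44100 μs.
Transmission budget = 85000 − 44100 = 40900 μs.
R ≥ L / t_tx = 46400 bits / 0.0409 s = 1.13 Mbps.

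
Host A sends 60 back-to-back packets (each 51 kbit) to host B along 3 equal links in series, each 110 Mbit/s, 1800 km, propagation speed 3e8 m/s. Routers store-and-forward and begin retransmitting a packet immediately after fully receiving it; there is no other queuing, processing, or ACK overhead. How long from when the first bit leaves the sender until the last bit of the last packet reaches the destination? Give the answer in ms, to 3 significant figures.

46.7 ms

Per-hop transmission t_tx = L/R = 51000/110000000 = 0.463636 ms.
Per-hop propagation t_prop = 1800000/300000000 = 6 ms.
Pipeline fill: first packet needs 3·t_tx to clear all hops; remaining 59 packets each add one t_tx.
Total = (3+60-1)·t_tx + 3·t_prop = 62·0.463636 + 3·6 = 46.7 ms.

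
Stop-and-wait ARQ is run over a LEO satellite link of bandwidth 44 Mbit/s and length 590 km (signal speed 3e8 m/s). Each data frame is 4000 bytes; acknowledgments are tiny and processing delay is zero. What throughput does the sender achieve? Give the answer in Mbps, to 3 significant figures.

6.87 Mbps

t_tx = L/R = 32000/44000000 = 0.000727273 s.
t_prop = 590000/300000000 = 0.00196667 s; RTT = 0.00393333 s.
Cycle = t_tx + RTT = 0.00466061 s.
Throughput = L / cycle = 32000 / 0.00466061 = 6.87 Mbps.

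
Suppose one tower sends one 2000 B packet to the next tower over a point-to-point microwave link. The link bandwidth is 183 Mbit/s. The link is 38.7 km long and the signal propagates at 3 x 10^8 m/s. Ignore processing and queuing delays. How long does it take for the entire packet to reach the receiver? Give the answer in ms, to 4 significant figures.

L = 2000 × 8 = 16000 bits.
Transmission delay = L/R = 16000 / 183000000 = 0.0874317 ms.
Propagation delay = d/s = 38700 m / 300000000 m/s = 0.129 ms.
Total = 0.2164 ms.

0.2164 ms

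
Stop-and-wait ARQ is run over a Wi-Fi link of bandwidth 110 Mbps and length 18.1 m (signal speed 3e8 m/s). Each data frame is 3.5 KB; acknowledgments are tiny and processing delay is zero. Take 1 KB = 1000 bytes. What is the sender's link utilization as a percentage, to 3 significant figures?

100 %

t_tx = L/R = 28000/110000000 = 0.000254545 s.
t_prop = 18.1/300000000 = 6.03333e-08 s; RTT = 1.20667e-07 s.
Cycle = t_tx + RTT = 0.000254666 s.
Utilization = t_tx / cycle = 0.000254545/0.000254666 = 100 %.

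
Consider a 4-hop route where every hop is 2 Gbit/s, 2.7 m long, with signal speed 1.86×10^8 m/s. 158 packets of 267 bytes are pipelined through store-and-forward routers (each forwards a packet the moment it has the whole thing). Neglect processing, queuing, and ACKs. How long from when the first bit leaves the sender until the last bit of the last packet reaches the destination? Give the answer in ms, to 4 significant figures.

Per-hop transmission t_tx = L/R = 2136/2000000000 = 0.001068 ms.
Per-hop propagation t_prop = 2.7/186000000 = 1.45161e-05 ms.
Pipeline fill: first packet needs 4·t_tx to clear all hops; remaining 157 packets each add one t_tx.
Total = (4+158-1)·t_tx + 4·t_prop = 161·0.001068 + 4·1.45161e-05 = 0.1720 ms.

0.1720 ms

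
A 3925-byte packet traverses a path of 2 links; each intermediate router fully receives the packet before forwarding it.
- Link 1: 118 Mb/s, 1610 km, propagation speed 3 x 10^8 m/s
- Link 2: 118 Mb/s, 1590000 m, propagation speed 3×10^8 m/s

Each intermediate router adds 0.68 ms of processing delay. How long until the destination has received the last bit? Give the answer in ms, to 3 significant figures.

L = 3925 × 8 = 31400 bits.
Transmission delay per hop = L/R = 31400/118000000 = 0.266102 ms; 2 hops → 0.532203 ms.
Propagation delays (d/s per hop): 5.36667, 5.3 ms; sum = 10.6667 ms.
Processing at 1 router(s): 1 × 0.68 ms = 0.68 ms.
End-to-end = 11.9 ms.

11.9 ms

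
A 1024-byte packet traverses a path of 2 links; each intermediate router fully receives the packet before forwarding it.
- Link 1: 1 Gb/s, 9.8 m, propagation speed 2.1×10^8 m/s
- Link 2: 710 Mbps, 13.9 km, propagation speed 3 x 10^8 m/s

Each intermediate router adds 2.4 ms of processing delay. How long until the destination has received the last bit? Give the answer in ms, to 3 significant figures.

2.47 ms

L = 1024 × 8 = 8192 bits.
Transmission delays (L/R per hop): 0.008192, 0.011538 ms; sum = 0.01973 ms.
Propagation delays (d/s per hop): 4.66667e-05, 0.0463333 ms; sum = 0.04638 ms.
Processing at 1 router(s): 1 × 2.4 ms = 2.4 ms.
End-to-end = 2.47 ms.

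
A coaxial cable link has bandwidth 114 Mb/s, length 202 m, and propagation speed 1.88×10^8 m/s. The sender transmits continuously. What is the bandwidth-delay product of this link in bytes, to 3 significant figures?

Propagation delay = 202 / 188000000 = 1.07447e-06 s.
BDP = R × t_prop = 114000000 × 1.07447e-06 = 122.489 bits.
In bytes: 122.489/8 = 15.3 bytes.

15.3 bytes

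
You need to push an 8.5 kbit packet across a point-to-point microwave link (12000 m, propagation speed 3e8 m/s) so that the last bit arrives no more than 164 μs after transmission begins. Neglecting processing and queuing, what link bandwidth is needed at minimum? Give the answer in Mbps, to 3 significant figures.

68.5 Mbps

Propagation delay = 12000 / 300000000 = 40 μs.
Transmission budget = 164 − 40 = 124 μs.
R ≥ L / t_tx = 8500 bits / 0.000124 s = 68.5 Mbps.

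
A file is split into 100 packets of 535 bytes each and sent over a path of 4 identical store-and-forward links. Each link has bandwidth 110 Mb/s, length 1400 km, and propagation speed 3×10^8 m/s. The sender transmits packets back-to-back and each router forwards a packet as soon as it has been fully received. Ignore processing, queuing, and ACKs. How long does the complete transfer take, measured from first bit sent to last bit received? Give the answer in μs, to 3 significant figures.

22700 μs

Per-hop transmission t_tx = L/R = 4280/110000000 = 38.9091 μs.
Per-hop propagation t_prop = 1400000/300000000 = 4666.67 μs.
Pipeline fill: first packet needs 4·t_tx to clear all hops; remaining 99 packets each add one t_tx.
Total = (4+100-1)·t_tx + 4·t_prop = 103·38.9091 + 4·4666.67 = 22700 μs.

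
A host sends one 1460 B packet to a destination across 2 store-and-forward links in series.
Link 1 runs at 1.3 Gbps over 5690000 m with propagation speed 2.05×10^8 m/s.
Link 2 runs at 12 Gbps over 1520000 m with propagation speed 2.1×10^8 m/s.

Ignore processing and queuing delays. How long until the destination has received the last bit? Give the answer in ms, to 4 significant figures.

L = 1460 × 8 = 11680 bits.
Transmission delays (L/R per hop): 0.00898462, 0.000973333 ms; sum = 0.00995795 ms.
Propagation delays (d/s per hop): 27.7561, 7.2381 ms; sum = 34.9942 ms.
End-to-end = 35.00 ms.

35.00 ms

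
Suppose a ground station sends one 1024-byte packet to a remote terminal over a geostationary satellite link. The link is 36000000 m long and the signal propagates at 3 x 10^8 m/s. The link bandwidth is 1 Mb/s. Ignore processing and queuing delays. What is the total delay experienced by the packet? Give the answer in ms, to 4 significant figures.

L = 1024 × 8 = 8192 bits.
Transmission delay = L/R = 8192 / 1000000 = 8.192 ms.
Propagation delay = d/s = 36000000 m / 300000000 m/s = 120 ms.
Total = 128.2 ms.

128.2 ms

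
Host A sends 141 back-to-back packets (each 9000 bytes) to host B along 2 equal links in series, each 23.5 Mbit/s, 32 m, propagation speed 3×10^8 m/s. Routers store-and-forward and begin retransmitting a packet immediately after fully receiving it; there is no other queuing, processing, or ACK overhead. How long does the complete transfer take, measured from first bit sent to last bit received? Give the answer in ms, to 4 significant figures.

Per-hop transmission t_tx = L/R = 72000/23500000 = 3.06383 ms.
Per-hop propagation t_prop = 32/300000000 = 0.000106667 ms.
Pipeline fill: first packet needs 2·t_tx to clear all hops; remaining 140 packets each add one t_tx.
Total = (2+141-1)·t_tx + 2·t_prop = 142·3.06383 + 2·0.000106667 = 435.1 ms.

435.1 ms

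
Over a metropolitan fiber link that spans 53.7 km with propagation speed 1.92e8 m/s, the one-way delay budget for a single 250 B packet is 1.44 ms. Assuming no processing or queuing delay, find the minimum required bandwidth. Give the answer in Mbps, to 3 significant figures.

1.72 Mbps

L = 2000 bits.
Propagation delay = 53700 / 192000000 = 0.279688 ms.
Transmission budget = 1.44 − 0.279688 = 1.16031 ms.
R ≥ L / t_tx = 2000 bits / 0.00116031 s = 1.72 Mbps.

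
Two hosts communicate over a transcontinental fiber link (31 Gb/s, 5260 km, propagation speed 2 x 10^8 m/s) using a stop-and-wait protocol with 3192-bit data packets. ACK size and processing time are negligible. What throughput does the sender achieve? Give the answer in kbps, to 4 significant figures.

60.68 kbps

t_tx = L/R = 3192/31000000000 = 1.02968e-07 s.
t_prop = 5260000/200000000 = 0.0263 s; RTT = 0.0526 s.
Cycle = t_tx + RTT = 0.0526001 s.
Throughput = L / cycle = 3192 / 0.0526001 = 60.68 kbps.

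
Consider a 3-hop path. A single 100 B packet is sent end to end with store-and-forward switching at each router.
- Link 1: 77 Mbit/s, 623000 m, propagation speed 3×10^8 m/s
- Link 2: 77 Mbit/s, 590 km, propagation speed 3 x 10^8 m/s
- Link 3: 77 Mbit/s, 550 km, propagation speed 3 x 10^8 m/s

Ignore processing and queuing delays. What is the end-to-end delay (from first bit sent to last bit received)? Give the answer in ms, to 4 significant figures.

5.908 ms

L = 100 × 8 = 800 bits.
Transmission delay per hop = L/R = 800/77000000 = 0.0103896 ms; 3 hops → 0.0311688 ms.
Propagation delays (d/s per hop): 2.07667, 1.96667, 1.83333 ms; sum = 5.87667 ms.
End-to-end = 5.908 ms.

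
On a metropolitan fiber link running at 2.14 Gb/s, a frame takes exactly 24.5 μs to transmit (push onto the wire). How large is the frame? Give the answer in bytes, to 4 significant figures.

L = R × t_tx = 2.14e+09 b/s × 2.45e-05 s = 52430 bits.
In bytes: 52430 / 8 = 6554 bytes.

6554 bytes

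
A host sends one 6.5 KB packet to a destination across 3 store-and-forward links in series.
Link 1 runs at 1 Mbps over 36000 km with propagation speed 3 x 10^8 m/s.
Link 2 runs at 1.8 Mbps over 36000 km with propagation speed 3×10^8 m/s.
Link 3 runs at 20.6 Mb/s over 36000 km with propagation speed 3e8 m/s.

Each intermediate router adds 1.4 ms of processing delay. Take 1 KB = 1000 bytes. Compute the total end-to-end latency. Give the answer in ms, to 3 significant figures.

L = 52000 bits.
Transmission delays (L/R per hop): 52, 28.8889, 2.52427 ms; sum = 83.4132 ms.
Propagation delays (d/s per hop): 120, 120, 120 ms; sum = 360 ms.
Processing at 2 router(s): 2 × 1.4 ms = 2.8 ms.
End-to-end = 446 ms.

446 ms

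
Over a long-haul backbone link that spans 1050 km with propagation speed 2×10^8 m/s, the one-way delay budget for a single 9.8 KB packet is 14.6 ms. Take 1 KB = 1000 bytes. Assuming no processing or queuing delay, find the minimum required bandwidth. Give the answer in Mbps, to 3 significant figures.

8.39 Mbps

L = 78400 bits.
Propagation delay = 1050000 / 200000000 = 5.25 ms.
Transmission budget = 14.6 − 5.25 = 9.35 ms.
R ≥ L / t_tx = 78400 bits / 0.00935 s = 8.39 Mbps.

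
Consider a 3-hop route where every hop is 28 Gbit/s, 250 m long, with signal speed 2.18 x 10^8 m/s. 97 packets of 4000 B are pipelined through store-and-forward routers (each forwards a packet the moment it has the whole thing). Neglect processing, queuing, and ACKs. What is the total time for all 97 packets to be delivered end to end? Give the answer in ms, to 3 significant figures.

Per-hop transmission t_tx = L/R = 32000/28000000000 = 0.00114286 ms.
Per-hop propagation t_prop = 250/2.18e+08 = 0.00114679 ms.
Pipeline fill: first packet needs 3·t_tx to clear all hops; remaining 96 packets each add one t_tx.
Total = (3+97-1)·t_tx + 3·t_prop = 99·0.00114286 + 3·0.00114679 = 0.117 ms.

0.117 ms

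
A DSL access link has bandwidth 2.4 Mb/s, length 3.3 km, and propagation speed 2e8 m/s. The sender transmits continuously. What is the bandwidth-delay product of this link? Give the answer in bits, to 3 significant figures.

Propagation delay = 3300 / 200000000 = 1.65e-05 s.
BDP = R × t_prop = 2400000 × 1.65e-05 = 39.6 bits.

39.6 bits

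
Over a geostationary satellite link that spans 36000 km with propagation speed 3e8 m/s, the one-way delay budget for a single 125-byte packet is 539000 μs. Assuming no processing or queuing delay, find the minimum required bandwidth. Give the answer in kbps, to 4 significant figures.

L = 1000 bits.
Propagation delay = 36000000 / 300000000 = 120000 μs.
Transmission budget = 539000 − 120000 = 419000 μs.
R ≥ L / t_tx = 1000 bits / 0.419 s = 2.387 kbps.

2.387 kbps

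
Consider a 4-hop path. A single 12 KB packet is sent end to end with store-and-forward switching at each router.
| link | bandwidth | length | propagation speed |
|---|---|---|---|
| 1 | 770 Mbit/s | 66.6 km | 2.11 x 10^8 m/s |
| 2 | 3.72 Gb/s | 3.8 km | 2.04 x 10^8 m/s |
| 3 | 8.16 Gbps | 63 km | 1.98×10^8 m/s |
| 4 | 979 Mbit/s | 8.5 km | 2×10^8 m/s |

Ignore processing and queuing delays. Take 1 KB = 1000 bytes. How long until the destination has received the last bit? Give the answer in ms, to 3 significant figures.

L = 96000 bits.
Transmission delays (L/R per hop): 0.124675, 0.0258065, 0.0117647, 0.0980592 ms; sum = 0.260306 ms.
Propagation delays (d/s per hop): 0.31564, 0.0186275, 0.318182, 0.0425 ms; sum = 0.694949 ms.
End-to-end = 0.955 ms.

0.955 ms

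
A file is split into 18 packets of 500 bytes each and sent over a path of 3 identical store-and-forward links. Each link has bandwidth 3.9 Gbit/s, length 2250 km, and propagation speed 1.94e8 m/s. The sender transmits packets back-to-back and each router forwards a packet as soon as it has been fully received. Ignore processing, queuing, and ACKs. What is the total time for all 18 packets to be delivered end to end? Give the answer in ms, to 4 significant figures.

34.81 ms

Per-hop transmission t_tx = L/R = 4000/3900000000 = 0.00102564 ms.
Per-hop propagation t_prop = 2250000/194000000 = 11.5979 ms.
Pipeline fill: first packet needs 3·t_tx to clear all hops; remaining 17 packets each add one t_tx.
Total = (3+18-1)·t_tx + 3·t_prop = 20·0.00102564 + 3·11.5979 = 34.81 ms.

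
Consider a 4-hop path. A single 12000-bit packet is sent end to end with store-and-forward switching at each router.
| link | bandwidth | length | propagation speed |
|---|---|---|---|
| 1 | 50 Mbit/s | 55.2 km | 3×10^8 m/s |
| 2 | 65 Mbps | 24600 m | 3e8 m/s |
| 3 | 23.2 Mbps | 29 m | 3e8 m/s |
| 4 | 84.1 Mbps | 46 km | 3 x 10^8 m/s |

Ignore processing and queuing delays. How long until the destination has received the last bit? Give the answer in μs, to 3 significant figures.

1500 μs

Transmission delays (L/R per hop): 240, 184.615, 517.241, 142.687 μs; sum = 1084.54 μs.
Propagation delays (d/s per hop): 184, 82, 0.0966667, 153.333 μs; sum = 419.43 μs.
End-to-end = 1500 μs.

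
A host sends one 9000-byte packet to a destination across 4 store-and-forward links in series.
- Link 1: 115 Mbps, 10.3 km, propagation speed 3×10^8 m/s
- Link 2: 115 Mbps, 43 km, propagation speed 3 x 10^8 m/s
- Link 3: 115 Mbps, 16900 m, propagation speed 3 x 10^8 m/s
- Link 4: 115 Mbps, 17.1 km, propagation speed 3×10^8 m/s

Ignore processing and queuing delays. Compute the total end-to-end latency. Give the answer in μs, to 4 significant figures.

L = 9000 × 8 = 72000 bits.
Transmission delay per hop = L/R = 72000/115000000 = 626.087 μs; 4 hops → 2504.35 μs.
Propagation delays (d/s per hop): 34.3333, 143.333, 56.3333, 57 μs; sum = 291 μs.
End-to-end = 2795 μs.

2795 μs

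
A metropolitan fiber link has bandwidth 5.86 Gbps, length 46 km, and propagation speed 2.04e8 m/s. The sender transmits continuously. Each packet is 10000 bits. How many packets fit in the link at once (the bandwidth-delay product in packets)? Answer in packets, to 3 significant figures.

Propagation delay = 46000 / 204000000 = 0.00022549 s.
BDP = R × t_prop = 5860000000 × 0.00022549 = 1321370 bits.
In packets of 10000 bits: 132 packets.

132 packets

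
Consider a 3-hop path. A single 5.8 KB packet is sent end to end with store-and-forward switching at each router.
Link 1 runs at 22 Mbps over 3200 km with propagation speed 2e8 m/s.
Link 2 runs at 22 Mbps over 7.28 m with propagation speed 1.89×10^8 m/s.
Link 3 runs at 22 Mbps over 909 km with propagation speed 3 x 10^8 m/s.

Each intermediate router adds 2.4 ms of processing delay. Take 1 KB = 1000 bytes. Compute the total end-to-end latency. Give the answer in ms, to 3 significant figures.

30.2 ms

L = 46400 bits.
Transmission delay per hop = L/R = 46400/22000000 = 2.10909 ms; 3 hops → 6.32727 ms.
Propagation delays (d/s per hop): 16, 3.85185e-05, 3.03 ms; sum = 19.03 ms.
Processing at 2 router(s): 2 × 2.4 ms = 4.8 ms.
End-to-end = 30.2 ms.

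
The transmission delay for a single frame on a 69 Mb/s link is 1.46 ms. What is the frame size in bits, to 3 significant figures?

L = R × t_tx = 69000000 b/s × 0.00146 s = 100740 bits.

101000 bits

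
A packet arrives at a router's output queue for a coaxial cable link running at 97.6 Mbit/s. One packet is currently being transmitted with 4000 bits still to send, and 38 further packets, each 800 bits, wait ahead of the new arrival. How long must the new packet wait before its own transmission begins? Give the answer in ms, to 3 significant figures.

Each queued packet: L/R = 800/97600000 = 0.00819672 ms.
38 queued → 0.311475 ms.
Plus remaining 4000 bits of current packet: 0.0409836 ms.
Queuing delay = 0.352 ms.

0.352 ms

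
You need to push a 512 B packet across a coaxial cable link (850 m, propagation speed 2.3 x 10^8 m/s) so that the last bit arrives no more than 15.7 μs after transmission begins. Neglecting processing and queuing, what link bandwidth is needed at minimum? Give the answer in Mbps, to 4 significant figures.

341.2 Mbps

L = 4096 bits.
Propagation delay = 850 / 2.3e+08 = 3.69565 μs.
Transmission budget = 15.7 − 3.69565 = 12.0043 μs.
R ≥ L / t_tx = 4096 bits / 1.20043e-05 s = 341.2 Mbps.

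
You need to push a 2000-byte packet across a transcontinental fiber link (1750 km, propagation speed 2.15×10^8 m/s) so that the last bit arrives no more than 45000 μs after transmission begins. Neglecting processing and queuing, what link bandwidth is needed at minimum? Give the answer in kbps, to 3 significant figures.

L = 16000 bits.
Propagation delay = 1750000 / 215000000 = 8139.53 μs.
Transmission budget = 45000 − 8139.53 = 36860.5 μs.
R ≥ L / t_tx = 16000 bits / 0.0368605 s = 434 kbps.

434 kbps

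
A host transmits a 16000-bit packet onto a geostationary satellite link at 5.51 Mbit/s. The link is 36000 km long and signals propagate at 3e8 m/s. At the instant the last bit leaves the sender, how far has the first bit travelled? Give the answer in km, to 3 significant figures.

871 km

t_tx = L/R = 16000/5510000 = 0.00290381 s.
Distance = s × t_tx = 300000000 × 0.00290381 = 871 km.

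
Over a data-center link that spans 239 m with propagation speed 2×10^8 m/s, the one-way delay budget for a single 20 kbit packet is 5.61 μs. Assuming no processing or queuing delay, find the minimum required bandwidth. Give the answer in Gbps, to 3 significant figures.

Propagation delay = 239 / 200000000 = 1.195 μs.
Transmission budget = 5.61 − 1.195 = 4.415 μs.
R ≥ L / t_tx = 20000 bits / 4.415e-06 s = 4.53 Gbps.

4.53 Gbps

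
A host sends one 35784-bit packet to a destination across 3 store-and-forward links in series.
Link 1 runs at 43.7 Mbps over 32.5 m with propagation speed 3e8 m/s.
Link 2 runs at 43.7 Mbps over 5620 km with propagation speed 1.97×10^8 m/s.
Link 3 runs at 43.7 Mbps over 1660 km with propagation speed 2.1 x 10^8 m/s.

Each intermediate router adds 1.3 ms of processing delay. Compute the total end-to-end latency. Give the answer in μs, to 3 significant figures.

41500 μs

Transmission delay per hop = L/R = 35784/43700000 = 818.856 μs; 3 hops → 2456.57 μs.
Propagation delays (d/s per hop): 0.108333, 28527.9, 7904.76 μs; sum = 36432.8 μs.
Processing at 2 router(s): 2 × 1.3 ms = 2600 μs.
End-to-end = 41500 μs.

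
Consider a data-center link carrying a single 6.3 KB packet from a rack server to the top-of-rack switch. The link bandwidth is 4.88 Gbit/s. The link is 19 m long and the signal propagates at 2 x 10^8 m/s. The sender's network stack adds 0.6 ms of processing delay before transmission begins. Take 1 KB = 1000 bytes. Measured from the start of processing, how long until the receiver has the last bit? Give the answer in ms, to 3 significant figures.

L = 50400 bits.
Transmission delay = L/R = 50400 / 4880000000 = 0.0103279 ms.
Propagation delay = d/s = 19 m / 200000000 m/s = 9.5e-05 ms.
Plus processing delay 0.6 ms = 0.6 ms.
Total = 0.610 ms.

0.610 ms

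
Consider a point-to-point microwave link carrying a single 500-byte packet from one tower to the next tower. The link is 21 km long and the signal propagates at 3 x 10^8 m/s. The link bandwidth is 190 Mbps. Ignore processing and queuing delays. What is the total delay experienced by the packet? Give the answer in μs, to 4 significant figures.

91.05 μs

L = 500 × 8 = 4000 bits.
Transmission delay = L/R = 4000 / 190000000 = 21.0526 μs.
Propagation delay = d/s = 21000 m / 300000000 m/s = 70 μs.
Total = 91.05 μs.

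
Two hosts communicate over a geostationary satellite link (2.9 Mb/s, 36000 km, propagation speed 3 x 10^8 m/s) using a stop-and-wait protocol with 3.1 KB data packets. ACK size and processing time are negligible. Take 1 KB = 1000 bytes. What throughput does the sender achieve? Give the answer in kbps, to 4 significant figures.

t_tx = L/R = 24800/2900000 = 0.00855172 s.
t_prop = 36000000/300000000 = 0.12 s; RTT = 0.24 s.
Cycle = t_tx + RTT = 0.248552 s.
Throughput = L / cycle = 24800 / 0.248552 = 99.78 kbps.

99.78 kbps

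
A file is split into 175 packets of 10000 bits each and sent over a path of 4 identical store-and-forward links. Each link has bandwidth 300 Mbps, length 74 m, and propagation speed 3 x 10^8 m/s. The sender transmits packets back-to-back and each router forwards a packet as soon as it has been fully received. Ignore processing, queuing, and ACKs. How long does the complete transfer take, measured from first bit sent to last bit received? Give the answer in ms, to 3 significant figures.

Per-hop transmission t_tx = L/R = 10000/300000000 = 0.0333333 ms.
Per-hop propagation t_prop = 74/300000000 = 0.000246667 ms.
Pipeline fill: first packet needs 4·t_tx to clear all hops; remaining 174 packets each add one t_tx.
Total = (4+175-1)·t_tx + 4·t_prop = 178·0.0333333 + 4·0.000246667 = 5.93 ms.

5.93 ms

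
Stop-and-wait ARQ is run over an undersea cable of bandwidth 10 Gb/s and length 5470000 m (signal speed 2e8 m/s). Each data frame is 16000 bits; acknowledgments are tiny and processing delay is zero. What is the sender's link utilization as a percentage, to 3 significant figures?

0.00292 %

t_tx = L/R = 16000/10000000000 = 1.6e-06 s.
t_prop = 5470000/200000000 = 0.02735 s; RTT = 0.0547 s.
Cycle = t_tx + RTT = 0.0547016 s.
Utilization = t_tx / cycle = 1.6e-06/0.0547016 = 0.00292 %.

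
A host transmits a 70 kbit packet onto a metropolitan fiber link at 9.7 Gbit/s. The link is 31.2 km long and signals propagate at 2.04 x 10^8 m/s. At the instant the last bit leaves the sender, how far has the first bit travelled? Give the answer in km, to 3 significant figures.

t_tx = L/R = 70000/9700000000 = 7.21649e-06 s.
Distance = s × t_tx = 204000000 × 7.21649e-06 = 1.47 km.

1.47 km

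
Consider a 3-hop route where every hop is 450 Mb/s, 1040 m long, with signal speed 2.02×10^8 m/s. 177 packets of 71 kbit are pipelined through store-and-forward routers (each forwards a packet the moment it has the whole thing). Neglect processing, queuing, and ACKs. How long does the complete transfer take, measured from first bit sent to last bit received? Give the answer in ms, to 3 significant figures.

Per-hop transmission t_tx = L/R = 71000/450000000 = 0.157778 ms.
Per-hop propagation t_prop = 1040/202000000 = 0.00514851 ms.
Pipeline fill: first packet needs 3·t_tx to clear all hops; remaining 176 packets each add one t_tx.
Total = (3+177-1)·t_tx + 3·t_prop = 179·0.157778 + 3·0.00514851 = 28.3 ms.

28.3 ms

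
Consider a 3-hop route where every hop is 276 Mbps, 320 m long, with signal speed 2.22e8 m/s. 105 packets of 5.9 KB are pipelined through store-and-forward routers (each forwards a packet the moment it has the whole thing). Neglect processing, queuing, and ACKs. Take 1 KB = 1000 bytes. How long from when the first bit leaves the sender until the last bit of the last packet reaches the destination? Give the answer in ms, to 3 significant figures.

18.3 ms

Per-hop transmission t_tx = L/R = 47200/276000000 = 0.171014 ms.
Per-hop propagation t_prop = 320/2.22e+08 = 0.00144144 ms.
Pipeline fill: first packet needs 3·t_tx to clear all hops; remaining 104 packets each add one t_tx.
Total = (3+105-1)·t_tx + 3·t_prop = 107·0.171014 + 3·0.00144144 = 18.3 ms.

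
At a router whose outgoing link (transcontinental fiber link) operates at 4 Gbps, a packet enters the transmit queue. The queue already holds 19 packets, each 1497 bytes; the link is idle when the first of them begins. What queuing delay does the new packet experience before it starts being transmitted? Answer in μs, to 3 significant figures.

56.9 μs

Each queued packet: L/R = 11976/4000000000 = 2.994 μs.
19 queued → 56.886 μs.
Queuing delay = 56.9 μs.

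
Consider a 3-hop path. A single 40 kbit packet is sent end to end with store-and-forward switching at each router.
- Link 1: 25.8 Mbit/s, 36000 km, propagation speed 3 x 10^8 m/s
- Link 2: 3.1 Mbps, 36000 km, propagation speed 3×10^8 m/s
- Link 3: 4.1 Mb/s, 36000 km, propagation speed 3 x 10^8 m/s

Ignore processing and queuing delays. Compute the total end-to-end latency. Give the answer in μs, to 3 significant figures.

384000 μs

L = 40000 bits.
Transmission delays (L/R per hop): 1550.39, 12903.2, 9756.1 μs; sum = 24209.7 μs.
Propagation delays (d/s per hop): 120000, 120000, 120000 μs; sum = 360000 μs.
End-to-end = 384000 μs.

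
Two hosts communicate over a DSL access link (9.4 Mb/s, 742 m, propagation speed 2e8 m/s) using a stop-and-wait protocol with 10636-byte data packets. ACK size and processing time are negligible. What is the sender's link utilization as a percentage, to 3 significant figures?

99.9 %

t_tx = L/R = 85088/9400000 = 0.00905191 s.
t_prop = 742/200000000 = 3.71e-06 s; RTT = 7.42e-06 s.
Cycle = t_tx + RTT = 0.00905933 s.
Utilization = t_tx / cycle = 0.00905191/0.00905933 = 99.9 %.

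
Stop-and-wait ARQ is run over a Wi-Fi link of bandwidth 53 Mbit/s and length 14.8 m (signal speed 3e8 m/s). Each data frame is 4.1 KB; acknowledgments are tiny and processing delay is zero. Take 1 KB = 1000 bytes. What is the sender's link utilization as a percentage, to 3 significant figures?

100 %

t_tx = L/R = 32800/53000000 = 0.000618868 s.
t_prop = 14.8/300000000 = 4.93333e-08 s; RTT = 9.86667e-08 s.
Cycle = t_tx + RTT = 0.000618967 s.
Utilization = t_tx / cycle = 0.000618868/0.000618967 = 100 %.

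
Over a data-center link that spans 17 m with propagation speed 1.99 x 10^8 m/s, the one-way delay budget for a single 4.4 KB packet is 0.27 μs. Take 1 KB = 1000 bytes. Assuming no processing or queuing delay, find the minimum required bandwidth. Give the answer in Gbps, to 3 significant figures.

L = 35200 bits.
Propagation delay = 17 / 199000000 = 0.0854271 μs.
Transmission budget = 0.27 − 0.0854271 = 0.184573 μs.
R ≥ L / t_tx = 35200 bits / 1.84573e-07 s = 191 Gbps.

191 Gbps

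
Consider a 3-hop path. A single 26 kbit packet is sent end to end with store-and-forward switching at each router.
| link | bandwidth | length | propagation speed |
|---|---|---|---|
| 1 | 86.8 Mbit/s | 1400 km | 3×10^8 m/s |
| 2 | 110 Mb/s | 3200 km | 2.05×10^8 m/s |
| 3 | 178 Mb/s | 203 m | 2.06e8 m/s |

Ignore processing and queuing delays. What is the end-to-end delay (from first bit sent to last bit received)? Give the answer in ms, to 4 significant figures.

20.96 ms

L = 26000 bits.
Transmission delays (L/R per hop): 0.299539, 0.236364, 0.146067 ms; sum = 0.68197 ms.
Propagation delays (d/s per hop): 4.66667, 15.6098, 0.000985437 ms; sum = 20.2774 ms.
End-to-end = 20.96 ms.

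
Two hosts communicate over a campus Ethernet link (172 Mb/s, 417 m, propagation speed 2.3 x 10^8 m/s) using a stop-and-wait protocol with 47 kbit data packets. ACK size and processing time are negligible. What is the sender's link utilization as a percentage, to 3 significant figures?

98.7 %

t_tx = L/R = 47000/172000000 = 0.000273256 s.
t_prop = 417/2.3e+08 = 1.81304e-06 s; RTT = 3.62609e-06 s.
Cycle = t_tx + RTT = 0.000276882 s.
Utilization = t_tx / cycle = 0.000273256/0.000276882 = 98.7 %.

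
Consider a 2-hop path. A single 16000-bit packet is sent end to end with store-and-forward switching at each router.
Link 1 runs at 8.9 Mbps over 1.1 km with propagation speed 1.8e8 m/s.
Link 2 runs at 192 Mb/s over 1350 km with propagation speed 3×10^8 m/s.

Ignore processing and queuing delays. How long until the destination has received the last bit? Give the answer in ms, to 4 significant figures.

Transmission delays (L/R per hop): 1.79775, 0.0833333 ms; sum = 1.88109 ms.
Propagation delays (d/s per hop): 0.00611111, 4.5 ms; sum = 4.50611 ms.
End-to-end = 6.387 ms.

6.387 ms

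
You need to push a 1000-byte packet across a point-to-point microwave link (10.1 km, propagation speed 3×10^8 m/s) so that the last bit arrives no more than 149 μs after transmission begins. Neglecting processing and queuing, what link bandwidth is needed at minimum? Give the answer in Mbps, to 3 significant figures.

69.4 Mbps

L = 8000 bits.
Propagation delay = 10100 / 300000000 = 33.6667 μs.
Transmission budget = 149 − 33.6667 = 115.333 μs.
R ≥ L / t_tx = 8000 bits / 0.000115333 s = 69.4 Mbps.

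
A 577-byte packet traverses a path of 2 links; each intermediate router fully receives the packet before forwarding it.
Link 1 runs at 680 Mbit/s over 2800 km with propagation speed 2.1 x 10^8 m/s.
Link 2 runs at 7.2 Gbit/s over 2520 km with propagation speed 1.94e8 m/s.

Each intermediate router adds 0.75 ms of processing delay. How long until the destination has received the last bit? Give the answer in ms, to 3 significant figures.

27.1 ms

L = 577 × 8 = 4616 bits.
Transmission delays (L/R per hop): 0.00678824, 0.000641111 ms; sum = 0.00742935 ms.
Propagation delays (d/s per hop): 13.3333, 12.9897 ms; sum = 26.323 ms.
Processing at 1 router(s): 1 × 0.75 ms = 0.75 ms.
End-to-end = 27.1 ms.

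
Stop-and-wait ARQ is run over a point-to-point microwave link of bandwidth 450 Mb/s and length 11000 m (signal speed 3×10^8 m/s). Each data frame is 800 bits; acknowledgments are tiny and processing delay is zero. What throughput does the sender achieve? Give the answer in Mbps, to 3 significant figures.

t_tx = L/R = 800/450000000 = 1.77778e-06 s.
t_prop = 11000/300000000 = 3.66667e-05 s; RTT = 7.33333e-05 s.
Cycle = t_tx + RTT = 7.51111e-05 s.
Throughput = L / cycle = 800 / 7.51111e-05 = 10.7 Mbps.

10.7 Mbps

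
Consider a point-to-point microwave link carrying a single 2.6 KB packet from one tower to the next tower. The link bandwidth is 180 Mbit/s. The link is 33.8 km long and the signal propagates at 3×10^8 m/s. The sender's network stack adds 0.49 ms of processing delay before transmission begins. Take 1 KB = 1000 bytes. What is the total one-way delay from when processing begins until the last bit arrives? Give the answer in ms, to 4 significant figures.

L = 20800 bits.
Transmission delay = L/R = 20800 / 180000000 = 0.115556 ms.
Propagation delay = d/s = 33800 m / 300000000 m/s = 0.112667 ms.
Plus processing delay 0.49 ms = 0.49 ms.
Total = 0.7182 ms.

0.7182 ms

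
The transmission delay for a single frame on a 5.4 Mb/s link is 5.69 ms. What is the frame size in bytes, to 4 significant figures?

L = R × t_tx = 5400000 b/s × 0.00569 s = 30726 bits.
In bytes: 30726 / 8 = 3841 bytes.

3841 bytes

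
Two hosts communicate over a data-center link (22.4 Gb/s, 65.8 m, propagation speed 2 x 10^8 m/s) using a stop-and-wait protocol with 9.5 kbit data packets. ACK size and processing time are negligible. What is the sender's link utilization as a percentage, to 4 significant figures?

39.19 %

t_tx = L/R = 9500/22400000000 = 4.24107e-07 s.
t_prop = 65.8/200000000 = 3.29e-07 s; RTT = 6.58e-07 s.
Cycle = t_tx + RTT = 1.08211e-06 s.
Utilization = t_tx / cycle = 4.24107e-07/1.08211e-06 = 39.19 %.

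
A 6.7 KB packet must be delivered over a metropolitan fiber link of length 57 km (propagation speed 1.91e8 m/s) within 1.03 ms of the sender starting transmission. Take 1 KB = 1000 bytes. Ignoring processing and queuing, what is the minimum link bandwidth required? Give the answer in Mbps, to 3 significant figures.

L = 53600 bits.
Propagation delay = 57000 / 191000000 = 0.298429 ms.
Transmission budget = 1.03 − 0.298429 = 0.731571 ms.
R ≥ L / t_tx = 53600 bits / 0.000731571 s = 73.3 Mbps.

73.3 Mbps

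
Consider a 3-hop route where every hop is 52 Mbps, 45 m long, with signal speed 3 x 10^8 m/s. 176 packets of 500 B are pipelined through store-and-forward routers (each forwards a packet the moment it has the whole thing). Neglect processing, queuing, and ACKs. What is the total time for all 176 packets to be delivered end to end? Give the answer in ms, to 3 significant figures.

13.7 ms

Per-hop transmission t_tx = L/R = 4000/52000000 = 0.0769231 ms.
Per-hop propagation t_prop = 45/300000000 = 0.00015 ms.
Pipeline fill: first packet needs 3·t_tx to clear all hops; remaining 175 packets each add one t_tx.
Total = (3+176-1)·t_tx + 3·t_prop = 178·0.0769231 + 3·0.00015 = 13.7 ms.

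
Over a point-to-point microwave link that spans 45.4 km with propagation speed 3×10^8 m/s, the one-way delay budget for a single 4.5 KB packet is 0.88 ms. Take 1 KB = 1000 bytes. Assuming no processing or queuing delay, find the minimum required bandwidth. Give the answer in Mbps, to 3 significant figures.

L = 36000 bits.
Propagation delay = 45400 / 300000000 = 0.151333 ms.
Transmission budget = 0.88 − 0.151333 = 0.728667 ms.
R ≥ L / t_tx = 36000 bits / 0.000728667 s = 49.4 Mbps.

49.4 Mbps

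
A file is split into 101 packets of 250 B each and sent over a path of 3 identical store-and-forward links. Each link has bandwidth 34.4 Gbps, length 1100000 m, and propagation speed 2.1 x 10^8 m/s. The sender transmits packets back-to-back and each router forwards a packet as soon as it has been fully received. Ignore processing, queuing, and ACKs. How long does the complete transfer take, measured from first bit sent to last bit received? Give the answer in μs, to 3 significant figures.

Per-hop transmission t_tx = L/R = 2000/34400000000 = 0.0581395 μs.
Per-hop propagation t_prop = 1100000/210000000 = 5238.1 μs.
Pipeline fill: first packet needs 3·t_tx to clear all hops; remaining 100 packets each add one t_tx.
Total = (3+101-1)·t_tx + 3·t_prop = 103·0.0581395 + 3·5238.1 = 15700 μs.

15700 μs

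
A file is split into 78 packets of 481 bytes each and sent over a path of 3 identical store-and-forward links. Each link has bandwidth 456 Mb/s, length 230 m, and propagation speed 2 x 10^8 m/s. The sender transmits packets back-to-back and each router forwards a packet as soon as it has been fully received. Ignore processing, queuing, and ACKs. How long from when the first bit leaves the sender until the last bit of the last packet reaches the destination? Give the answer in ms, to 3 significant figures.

0.679 ms

Per-hop transmission t_tx = L/R = 3848/456000000 = 0.0084386 ms.
Per-hop propagation t_prop = 230/200000000 = 0.00115 ms.
Pipeline fill: first packet needs 3·t_tx to clear all hops; remaining 77 packets each add one t_tx.
Total = (3+78-1)·t_tx + 3·t_prop = 80·0.0084386 + 3·0.00115 = 0.679 ms.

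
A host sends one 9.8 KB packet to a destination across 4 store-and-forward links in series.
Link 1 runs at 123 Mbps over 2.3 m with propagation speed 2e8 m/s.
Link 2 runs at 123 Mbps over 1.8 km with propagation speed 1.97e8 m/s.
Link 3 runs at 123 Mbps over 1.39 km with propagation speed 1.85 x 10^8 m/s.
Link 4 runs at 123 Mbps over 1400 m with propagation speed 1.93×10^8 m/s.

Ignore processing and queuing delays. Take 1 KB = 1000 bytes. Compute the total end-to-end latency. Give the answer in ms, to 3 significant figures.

L = 78400 bits.
Transmission delay per hop = L/R = 78400/123000000 = 0.637398 ms; 4 hops → 2.54959 ms.
Propagation delays (d/s per hop): 1.15e-05, 0.00913706, 0.00751351, 0.00725389 ms; sum = 0.023916 ms.
End-to-end = 2.57 ms.

2.57 ms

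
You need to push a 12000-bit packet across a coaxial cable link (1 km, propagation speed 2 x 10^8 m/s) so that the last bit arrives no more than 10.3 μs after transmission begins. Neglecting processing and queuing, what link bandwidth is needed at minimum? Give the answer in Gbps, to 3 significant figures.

Propagation delay = 1000 / 200000000 = 5 μs.
Transmission budget = 10.3 − 5 = 5.3 μs.
R ≥ L / t_tx = 12000 bits / 5.3e-06 s = 2.26 Gbps.

2.26 Gbps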